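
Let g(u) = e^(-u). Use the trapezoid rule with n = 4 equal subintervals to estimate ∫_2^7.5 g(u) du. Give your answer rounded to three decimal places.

Δu = (7.5 − 2)/4 = 1.375.
g(2) ≈ 0.135, g(3.375) ≈ 0.034, g(4.75) ≈ 0.009, g(6.125) ≈ 0.002, g(7.5) ≈ 0.001.
T_4 = (Δu/2)·[g(u_0) + 2g(u_1) + 2g(u_2) + 2g(u_3) + g(u_4)].
Sum ≈ 0.155.

0.155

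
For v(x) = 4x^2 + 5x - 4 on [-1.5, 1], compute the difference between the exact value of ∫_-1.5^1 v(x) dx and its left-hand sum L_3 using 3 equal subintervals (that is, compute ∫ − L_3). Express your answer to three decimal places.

Exact integral: ∫_-1.5^1 v(x) dx ≈ -7.29167.
L_3 ≈ -9.25926.
Error ≈ -7.29167 − (-9.25926) ≈ 1.968.

1.968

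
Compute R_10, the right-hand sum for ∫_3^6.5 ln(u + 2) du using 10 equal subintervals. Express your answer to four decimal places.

Δu = (6.5 − 3)/10 = 0.35.
Right endpoints: 3.35, 3.7, 4.05, 4.4, 4.75, 5.1, 5.45, 5.8, 6.15, 6.5.
f(3.35) ≈ 1.6771, f(3.7) ≈ 1.7405, f(4.05) ≈ 1.8001, f(4.4) ≈ 1.8563, f(4.75) ≈ 1.9095, f(5.1) ≈ 1.9601, f(5.45) ≈ 2.0082, f(5.8) ≈ 2.0541, f(6.15) ≈ 2.0980, f(6.5) ≈ 2.1401.
Sum = Δu · [f(3.35) + f(3.7) + f(4.05) + ...].
Sum ≈ 6.7354.

6.7354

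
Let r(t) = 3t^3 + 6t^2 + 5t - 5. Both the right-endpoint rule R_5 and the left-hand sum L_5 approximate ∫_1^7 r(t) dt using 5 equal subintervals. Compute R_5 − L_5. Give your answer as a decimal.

R_5 = 3440.88.
L_5 = 1828.08.
R_5 − L_5 = 1612.8.

1612.8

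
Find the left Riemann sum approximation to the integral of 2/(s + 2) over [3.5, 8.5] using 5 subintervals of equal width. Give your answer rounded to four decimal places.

1.3838

Δs = (8.5 − 3.5)/5 = 1.
Left endpoints: 3.5, 4.5, 5.5, 6.5, 7.5.
f(3.5) = 4/11, f(4.5) = 4/13, f(5.5) = 4/15, f(6.5) = 4/17, f(7.5) = 4/19.
Sum = Δs · [f(3.5) + f(4.5) + f(5.5) + f(6.5) + f(7.5)].
Sum ≈ 1.3838.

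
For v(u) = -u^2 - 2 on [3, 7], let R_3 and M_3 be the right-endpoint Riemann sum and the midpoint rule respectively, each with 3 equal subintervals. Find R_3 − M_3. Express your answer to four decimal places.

R_3 ≈ -141.185185.
M_3 ≈ -112.740741.
R_3 − M_3 ≈ -28.4444.

-28.4444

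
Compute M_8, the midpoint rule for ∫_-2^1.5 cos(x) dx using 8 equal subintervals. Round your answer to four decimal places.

1.9221

Δx = (1.5 − (-2))/8 = 0.4375.
Midpoints: -1.78125, -1.34375, -0.90625, -0.46875, -0.03125, 0.40625, 0.84375, 1.28125.
f(-1.78125) ≈ -0.2089, f(-1.34375) ≈ 0.2251, f(-0.90625) ≈ 0.6167, f(-0.46875) ≈ 0.8921, f(-0.03125) ≈ 0.9995, f(0.40625) ≈ 0.9186, f(0.84375) ≈ 0.6647, f(1.28125) ≈ 0.2855.
Sum = Δx · [f(-1.78125) + f(-1.34375) + f(-0.90625) + ...].
Sum ≈ 1.9221.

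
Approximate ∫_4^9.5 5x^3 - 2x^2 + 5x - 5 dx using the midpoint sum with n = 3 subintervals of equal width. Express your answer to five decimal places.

9337.64091

Δx = (9.5 − 4)/3 = 11/6.
Midpoints: 59/12, 6.75, 103/12.
f(59/12) = 977191/1728, f(6.75) = 1475.359375, f(103/12) = 5274539/1728.
Sum = Δx · [f(59/12) + f(6.75) + f(103/12)].
Sum ≈ 9337.64091.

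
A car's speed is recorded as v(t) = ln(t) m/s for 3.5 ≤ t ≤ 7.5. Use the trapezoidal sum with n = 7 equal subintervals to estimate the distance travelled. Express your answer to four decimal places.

Δt = (7.5 − 3.5)/7 = 4/7.
v(3.5) ≈ 1.2528, v(57/14) ≈ 1.4040, v(65/14) ≈ 1.5353, v(73/14) ≈ 1.6514, v(81/14) ≈ 1.7554, v(89/14) ≈ 1.8496, v(97/14) ≈ 1.9357, v(7.5) ≈ 2.0149.
T_7 = (Δt/2)·[v(t_0) + 2v(t_1) + ... + 2v(t_{6}) + v(t_7)].
Sum ≈ 6.7230.

6.7230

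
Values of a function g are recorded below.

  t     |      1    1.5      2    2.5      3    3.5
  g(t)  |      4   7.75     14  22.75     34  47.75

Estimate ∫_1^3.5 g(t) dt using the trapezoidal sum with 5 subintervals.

52.1875

Δt = 0.5.
T_5 = (0.5/2)·[4 + 2·7.75 + 2·14 + 2·22.75 + 2·34 + 47.75] = 52.1875.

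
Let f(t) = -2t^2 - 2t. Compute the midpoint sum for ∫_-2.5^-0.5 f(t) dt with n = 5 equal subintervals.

Δt = (-0.5 − (-2.5))/5 = 0.4.
Midpoints: -2.3, -1.9, -1.5, -1.1, -0.7.
f(-2.3) = -5.98, f(-1.9) = -3.42, f(-1.5) = -1.5, f(-1.1) = -0.22, f(-0.7) = 0.42.
Sum = Δt · [f(-2.3) + f(-1.9) + f(-1.5) + f(-1.1) + f(-0.7)].
Sum = -4.28.

-4.28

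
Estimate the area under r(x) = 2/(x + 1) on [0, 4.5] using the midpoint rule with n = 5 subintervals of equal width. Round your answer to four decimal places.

3.3514

Δx = (4.5 − 0)/5 = 0.9.
Midpoints: 0.45, 1.35, 2.25, 3.15, 4.05.
r(0.45) = 40/29, r(1.35) = 40/47, r(2.25) = 8/13, r(3.15) = 40/83, r(4.05) = 40/101.
Sum = Δx · [r(0.45) + r(1.35) + r(2.25) + r(3.15) + r(4.05)].
Sum ≈ 3.3514.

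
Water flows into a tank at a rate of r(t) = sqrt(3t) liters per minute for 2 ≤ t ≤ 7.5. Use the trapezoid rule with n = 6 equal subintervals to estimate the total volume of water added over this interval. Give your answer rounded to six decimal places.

20.430463

Δt = (7.5 − 2)/6 = 11/12.
r(2) ≈ 2.449490, r(35/12) ≈ 2.958040, r(23/6) ≈ 3.391165, r(4.75) ≈ 3.774917, r(17/3) ≈ 4.123106, r(79/12) ≈ 4.444097, r(7.5) ≈ 4.743416.
T_6 = (Δt/2)·[r(t_0) + 2r(t_1) + ... + 2r(t_{5}) + r(t_6)].
Sum ≈ 20.430463.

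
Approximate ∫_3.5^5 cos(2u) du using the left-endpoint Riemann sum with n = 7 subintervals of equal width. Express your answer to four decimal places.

-0.4206

Δu = (5 − 3.5)/7 = 3/14.
Left endpoints: 3.5, 26/7, 55/14, 29/7, 61/14, 32/7, 67/14.
f(3.5) ≈ 0.7539, f(26/7) ≈ 0.4127, f(55/14) ≈ -0.0032, f(29/7) ≈ -0.4184, f(61/14) ≈ -0.7580, f(32/7) ≈ -0.9605, f(67/14) ≈ -0.9893.
Sum = Δu · [f(3.5) + f(26/7) + f(55/14) + ...].
Sum ≈ -0.4206.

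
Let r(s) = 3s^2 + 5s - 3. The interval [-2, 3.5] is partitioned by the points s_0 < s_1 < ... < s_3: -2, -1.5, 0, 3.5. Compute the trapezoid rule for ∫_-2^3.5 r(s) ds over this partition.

78.1875

Subinterval widths: 0.5, 1.5, 3.5.
r(-2) = -1, r(-1.5) = -3.75, r(0) = -3, r(3.5) = 51.25.
On each subinterval the trapezoid contributes (Δs_i/2)·[r(s_{i-1}) + r(s_i)].
Sum = 78.1875.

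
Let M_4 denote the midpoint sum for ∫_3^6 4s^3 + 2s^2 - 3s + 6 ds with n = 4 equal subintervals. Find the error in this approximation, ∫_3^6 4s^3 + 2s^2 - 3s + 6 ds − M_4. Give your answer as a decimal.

7.875

Exact integral: ∫_3^6 f(s) ds = 1318.5.
M_4 = 1310.625.
Error = 1318.5 − 1310.625 = 7.875.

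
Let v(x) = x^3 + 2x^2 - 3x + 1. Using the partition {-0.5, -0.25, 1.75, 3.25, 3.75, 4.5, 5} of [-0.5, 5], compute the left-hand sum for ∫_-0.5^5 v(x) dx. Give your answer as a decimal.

151.16015625

Subinterval widths: 0.25, 2, 1.5, 0.5, 0.75, 0.5.
Left endpoints: -0.5, -0.25, 1.75, 3.25, 3.75, 4.5.
v(-0.5) = 2.875, v(-0.25) = 1.859375, v(1.75) = 7.234375, v(3.25) = 46.703125, v(3.75) = 70.609375, v(4.5) = 119.125.
Sum = Σ Δx_i · v(x_i).
Sum = 151.16015625.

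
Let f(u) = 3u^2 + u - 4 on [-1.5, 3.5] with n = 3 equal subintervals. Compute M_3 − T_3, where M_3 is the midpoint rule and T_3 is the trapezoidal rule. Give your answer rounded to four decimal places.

-10.4167

M_3 ≈ 27.777778.
T_3 ≈ 38.194444.
M_3 − T_3 ≈ -10.4167.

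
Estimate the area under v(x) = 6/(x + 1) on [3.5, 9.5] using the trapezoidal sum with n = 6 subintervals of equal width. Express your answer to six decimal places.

Δx = (9.5 − 3.5)/6 = 1.
v(3.5) = 4/3, v(4.5) = 12/11, v(5.5) = 12/13, v(6.5) = 0.8, v(7.5) = 12/17, v(8.5) = 12/19, v(9.5) = 4/7.
T_6 = (Δx/2)·[v(x_0) + 2v(x_1) + ... + 2v(x_{5}) + v(x_6)].
Sum ≈ 5.103828.

5.103828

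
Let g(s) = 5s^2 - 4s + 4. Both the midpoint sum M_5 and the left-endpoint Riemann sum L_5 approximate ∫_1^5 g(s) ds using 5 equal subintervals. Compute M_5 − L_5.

M_5 = 173.6.
L_5 = 135.2.
M_5 − L_5 = 38.4.

38.4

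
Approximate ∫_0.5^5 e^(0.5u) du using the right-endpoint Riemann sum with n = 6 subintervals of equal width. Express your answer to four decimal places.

26.1387

Δu = (5 − 0.5)/6 = 0.75.
Right endpoints: 1.25, 2, 2.75, 3.5, 4.25, 5.
f(1.25) ≈ 1.8682, f(2) ≈ 2.7183, f(2.75) ≈ 3.9551, f(3.5) ≈ 5.7546, f(4.25) ≈ 8.3729, f(5) ≈ 12.1825.
Sum = Δu · [f(1.25) + f(2) + f(2.75) + ...].
Sum ≈ 26.1387.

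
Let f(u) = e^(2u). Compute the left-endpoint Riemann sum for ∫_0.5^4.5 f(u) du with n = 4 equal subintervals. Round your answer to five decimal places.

Δu = (4.5 − 0.5)/4 = 1.
Left endpoints: 0.5, 1.5, 2.5, 3.5.
f(0.5) ≈ 2.71828, f(1.5) ≈ 20.08554, f(2.5) ≈ 148.41316, f(3.5) ≈ 1096.63316.
Sum = Δu · [f(0.5) + f(1.5) + f(2.5) + f(3.5)].
Sum ≈ 1267.85014.

1267.85014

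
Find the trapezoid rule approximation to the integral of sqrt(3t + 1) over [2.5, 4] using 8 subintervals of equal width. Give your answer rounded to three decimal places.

4.909

Δt = (4 − 2.5)/8 = 0.1875.
f(2.5) ≈ 2.915, f(2.6875) ≈ 3.010, f(2.875) ≈ 3.102, f(3.0625) ≈ 3.192, f(3.25) ≈ 3.279, f(3.4375) ≈ 3.363, f(3.625) ≈ 3.446, f(3.8125) ≈ 3.527, f(4) ≈ 3.606.
T_8 = (Δt/2)·[f(t_0) + 2f(t_1) + ... + 2f(t_{7}) + f(t_8)].
Sum ≈ 4.909.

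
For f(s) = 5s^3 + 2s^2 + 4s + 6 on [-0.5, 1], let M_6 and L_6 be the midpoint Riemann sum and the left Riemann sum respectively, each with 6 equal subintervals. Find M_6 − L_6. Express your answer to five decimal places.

M_6 ≈ 12.3769531.
L_6 = 10.87109375.
M_6 − L_6 ≈ 1.50586.

1.50586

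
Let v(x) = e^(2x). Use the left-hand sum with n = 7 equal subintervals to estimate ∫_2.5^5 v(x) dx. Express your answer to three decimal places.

7493.418

Δx = (5 − 2.5)/7 = 5/14.
Left endpoints: 2.5, 20/7, 45/14, 25/7, 55/14, 30/7, 65/14.
v(2.5) ≈ 148.413, v(20/7) ≈ 303.168, v(45/14) ≈ 619.289, v(25/7) ≈ 1265.038, v(55/14) ≈ 2584.127, v(30/7) ≈ 5278.665, v(65/14) ≈ 10782.873.
Sum = Δx · [v(2.5) + v(20/7) + v(45/14) + ...].
Sum ≈ 7493.418.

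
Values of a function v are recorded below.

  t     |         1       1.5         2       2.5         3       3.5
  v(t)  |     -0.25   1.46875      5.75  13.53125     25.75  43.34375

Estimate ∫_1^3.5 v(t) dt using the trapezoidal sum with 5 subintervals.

Δt = 0.5.
T_5 = (0.5/2)·[(-0.25) + 2·1.46875 + 2·5.75 + 2·13.53125 + 2·25.75 + 43.34375] = 34.0234375.

34.0234375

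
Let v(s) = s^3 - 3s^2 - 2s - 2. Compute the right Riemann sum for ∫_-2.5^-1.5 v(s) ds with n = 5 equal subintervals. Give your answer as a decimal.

-16.585

Δs = (-1.5 − (-2.5))/5 = 0.2.
Right endpoints: -2.3, -2.1, -1.9, -1.7, -1.5.
v(-2.3) = -25.437, v(-2.1) = -20.291, v(-1.9) = -15.889, v(-1.7) = -12.183, v(-1.5) = -9.125.
Sum = Δs · [v(-2.3) + v(-2.1) + v(-1.9) + v(-1.7) + v(-1.5)].
Sum = -16.585.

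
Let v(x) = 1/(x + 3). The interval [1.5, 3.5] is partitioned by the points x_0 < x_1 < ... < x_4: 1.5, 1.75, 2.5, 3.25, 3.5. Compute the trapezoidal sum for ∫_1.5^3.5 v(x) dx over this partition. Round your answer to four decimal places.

Subinterval widths: 0.25, 0.75, 0.75, 0.25.
v(1.5) = 2/9, v(1.75) = 4/19, v(2.5) = 2/11, v(3.25) = 0.16, v(3.5) = 2/13.
On each subinterval the trapezoid contributes (Δx_i/2)·[v(x_{i-1}) + v(x_i)].
Sum ≈ 0.3686.

0.3686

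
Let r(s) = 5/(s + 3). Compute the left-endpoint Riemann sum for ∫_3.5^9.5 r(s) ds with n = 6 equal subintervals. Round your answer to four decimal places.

3.4614

Δs = (9.5 − 3.5)/6 = 1.
Left endpoints: 3.5, 4.5, 5.5, 6.5, 7.5, 8.5.
r(3.5) = 10/13, r(4.5) = 2/3, r(5.5) = 10/17, r(6.5) = 10/19, r(7.5) = 10/21, r(8.5) = 10/23.
Sum = Δs · [r(3.5) + r(4.5) + r(5.5) + ...].
Sum ≈ 3.4614.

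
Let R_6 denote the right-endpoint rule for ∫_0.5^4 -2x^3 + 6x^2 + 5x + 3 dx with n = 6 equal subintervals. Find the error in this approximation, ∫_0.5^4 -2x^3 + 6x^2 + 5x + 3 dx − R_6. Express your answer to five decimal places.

6.08247

Exact integral: ∫_0.5^4 f(x) dx = 49.65625.
R_6 ≈ 43.5737847.
Error ≈ 49.65625 − 43.5737847 ≈ 6.08247.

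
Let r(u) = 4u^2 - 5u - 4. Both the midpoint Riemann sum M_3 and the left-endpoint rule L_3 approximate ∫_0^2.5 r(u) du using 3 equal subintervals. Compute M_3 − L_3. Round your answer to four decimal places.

3.4722

M_3 ≈ -5.370370.
L_3 ≈ -8.842593.
M_3 − L_3 ≈ 3.4722.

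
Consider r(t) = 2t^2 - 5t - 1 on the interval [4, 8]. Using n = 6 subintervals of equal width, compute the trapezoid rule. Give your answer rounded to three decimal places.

Δt = (8 − 4)/6 = 2/3.
r(4) = 11, r(14/3) = 173/9, r(16/3) = 263/9, r(6) = 41, r(20/3) = 491/9, r(22/3) = 629/9, r(8) = 87.
T_6 = (Δt/2)·[r(t_0) + 2r(t_1) + ... + 2r(t_{5}) + r(t_6)].
Sum ≈ 175.259.

175.259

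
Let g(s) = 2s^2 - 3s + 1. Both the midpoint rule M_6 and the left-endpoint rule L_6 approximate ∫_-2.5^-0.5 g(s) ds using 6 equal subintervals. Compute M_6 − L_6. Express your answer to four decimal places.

M_6 ≈ 21.296296.
L_6 ≈ 24.407407.
M_6 − L_6 ≈ -3.1111.

-3.1111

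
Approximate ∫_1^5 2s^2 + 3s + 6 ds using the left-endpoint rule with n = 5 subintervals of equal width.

Δs = (5 − 1)/5 = 0.8.
Left endpoints: 1, 1.8, 2.6, 3.4, 4.2.
f(1) = 11, f(1.8) = 17.88, f(2.6) = 27.32, f(3.4) = 39.32, f(4.2) = 53.88.
Sum = Δs · [f(1) + f(1.8) + f(2.6) + f(3.4) + f(4.2)].
Sum = 119.52.

119.52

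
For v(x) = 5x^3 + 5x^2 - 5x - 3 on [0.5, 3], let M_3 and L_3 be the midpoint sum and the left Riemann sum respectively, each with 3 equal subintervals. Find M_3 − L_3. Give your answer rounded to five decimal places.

55.44705

M_3 ≈ 112.0674190.
L_3 ≈ 56.6203704.
M_3 − L_3 ≈ 55.44705.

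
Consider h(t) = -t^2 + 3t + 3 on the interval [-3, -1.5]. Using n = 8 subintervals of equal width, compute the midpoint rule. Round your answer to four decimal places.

Δt = (-1.5 − (-3))/8 = 0.1875.
Midpoints: -2.90625, -2.71875, -2.53125, -2.34375, -2.15625, -1.96875, -1.78125, -1.59375.
h(-2.90625) = -14505/1024, h(-2.71875) = -12849/1024, h(-2.53125) = -11265/1024, h(-2.34375) = -9753/1024, h(-2.15625) = -8313/1024, h(-1.96875) = -6945/1024, h(-1.78125) = -5649/1024, h(-1.59375) = -4425/1024.
Sum = Δt · [h(-2.90625) + h(-2.71875) + h(-2.53125) + ...].
Sum ≈ -13.4956.

-13.4956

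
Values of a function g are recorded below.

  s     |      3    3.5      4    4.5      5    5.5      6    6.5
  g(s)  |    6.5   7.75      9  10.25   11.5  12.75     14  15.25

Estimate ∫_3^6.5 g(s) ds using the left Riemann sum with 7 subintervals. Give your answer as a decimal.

Δs = 0.5.
Sum = 0.5·[6.5 + 7.75 + 9 + 10.25 + 11.5 + 12.75 + 14] = 35.875.

35.875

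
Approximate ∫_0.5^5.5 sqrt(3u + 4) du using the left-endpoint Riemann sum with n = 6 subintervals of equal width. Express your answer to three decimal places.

Δu = (5.5 − 0.5)/6 = 5/6.
Left endpoints: 0.5, 4/3, 13/6, 3, 23/6, 14/3.
f(0.5) ≈ 2.345, f(4/3) ≈ 2.828, f(13/6) ≈ 3.240, f(3) ≈ 3.606, f(23/6) ≈ 3.937, f(14/3) ≈ 4.243.
Sum = Δu · [f(0.5) + f(4/3) + f(13/6) + ...].
Sum ≈ 16.833.

16.833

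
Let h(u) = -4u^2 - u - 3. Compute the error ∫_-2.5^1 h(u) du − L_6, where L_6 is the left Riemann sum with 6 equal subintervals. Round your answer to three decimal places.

Exact integral: ∫_-2.5^1 h(u) du ≈ -30.04167.
L_6 ≈ -35.93981.
Error ≈ -30.04167 − (-35.93981) ≈ 5.898.

5.898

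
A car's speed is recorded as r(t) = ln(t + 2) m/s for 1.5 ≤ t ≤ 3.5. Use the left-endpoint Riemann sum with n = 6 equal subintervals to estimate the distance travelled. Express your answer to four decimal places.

Δt = (3.5 − 1.5)/6 = 1/3.
Left endpoints: 1.5, 11/6, 13/6, 2.5, 17/6, 19/6.
r(1.5) ≈ 1.2528, r(11/6) ≈ 1.3437, r(13/6) ≈ 1.4271, r(2.5) ≈ 1.5041, r(17/6) ≈ 1.5755, r(19/6) ≈ 1.6422.
Sum = Δt · [r(1.5) + r(11/6) + r(13/6) + ...].
Sum ≈ 2.9152.

2.9152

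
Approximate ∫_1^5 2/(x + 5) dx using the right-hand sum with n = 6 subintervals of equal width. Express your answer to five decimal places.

Δx = (5 − 1)/6 = 2/3.
Right endpoints: 5/3, 7/3, 3, 11/3, 13/3, 5.
f(5/3) = 0.3, f(7/3) = 3/11, f(3) = 0.25, f(11/3) = 3/13, f(13/3) = 3/14, f(5) = 0.2.
Sum = Δx · [f(5/3) + f(7/3) + f(3) + ...].
Sum ≈ 0.97852.

0.97852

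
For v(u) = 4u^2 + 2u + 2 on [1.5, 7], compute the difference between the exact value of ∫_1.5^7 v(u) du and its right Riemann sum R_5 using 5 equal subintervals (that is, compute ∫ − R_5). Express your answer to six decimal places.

-113.336667

Exact integral: ∫_1.5^7 v(u) du ≈ 510.58333333.
R_5 = 623.92.
Error ≈ 510.58333333 − 623.92 ≈ -113.336667.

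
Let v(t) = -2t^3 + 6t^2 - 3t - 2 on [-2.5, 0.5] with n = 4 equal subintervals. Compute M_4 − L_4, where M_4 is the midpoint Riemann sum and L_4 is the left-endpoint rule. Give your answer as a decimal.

-33.75

M_4 = 52.3125.
L_4 = 86.0625.
M_4 − L_4 = -33.75.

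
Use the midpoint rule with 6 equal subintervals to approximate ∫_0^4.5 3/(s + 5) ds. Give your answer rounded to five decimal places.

Δs = (4.5 − 0)/6 = 0.75.
Midpoints: 0.375, 1.125, 1.875, 2.625, 3.375, 4.125.
f(0.375) = 24/43, f(1.125) = 24/49, f(1.875) = 24/55, f(2.625) = 24/61, f(3.375) = 24/67, f(4.125) = 24/73.
Sum = Δs · [f(0.375) + f(1.125) + f(1.875) + ...].
Sum ≈ 1.92354.

1.92354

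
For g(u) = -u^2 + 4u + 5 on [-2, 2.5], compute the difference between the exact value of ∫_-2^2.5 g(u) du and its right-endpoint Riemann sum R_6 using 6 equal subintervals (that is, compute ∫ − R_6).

-5.484375

Exact integral: ∫_-2^2.5 g(u) du = 19.125.
R_6 = 24.609375.
Error = 19.125 − 24.609375 = -5.484375.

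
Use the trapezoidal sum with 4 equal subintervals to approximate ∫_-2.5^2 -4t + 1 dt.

9

Δt = (2 − (-2.5))/4 = 1.125.
f(-2.5) = 11, f(-1.375) = 6.5, f(-0.25) = 2, f(0.875) = -2.5, f(2) = -7.
T_4 = (Δt/2)·[f(t_0) + 2f(t_1) + 2f(t_2) + 2f(t_3) + f(t_4)].
Sum = 9.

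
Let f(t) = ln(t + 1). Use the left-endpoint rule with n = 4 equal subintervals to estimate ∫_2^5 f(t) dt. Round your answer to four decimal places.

Δt = (5 − 2)/4 = 0.75.
Left endpoints: 2, 2.75, 3.5, 4.25.
f(2) ≈ 1.0986, f(2.75) ≈ 1.3218, f(3.5) ≈ 1.5041, f(4.25) ≈ 1.6582.
Sum = Δt · [f(2) + f(2.75) + f(3.5) + f(4.25)].
Sum ≈ 4.1870.

4.1870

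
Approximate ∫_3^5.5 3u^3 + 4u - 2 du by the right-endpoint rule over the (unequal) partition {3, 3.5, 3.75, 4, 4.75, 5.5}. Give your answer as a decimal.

807.84375

Subinterval widths: 0.5, 0.25, 0.25, 0.75, 0.75.
Right endpoints: 3.5, 3.75, 4, 4.75, 5.5.
f(3.5) = 140.625, f(3.75) = 171.203125, f(4) = 206, f(4.75) = 338.515625, f(5.5) = 519.125.
Sum = Σ Δu_i · f(u_i).
Sum = 807.84375.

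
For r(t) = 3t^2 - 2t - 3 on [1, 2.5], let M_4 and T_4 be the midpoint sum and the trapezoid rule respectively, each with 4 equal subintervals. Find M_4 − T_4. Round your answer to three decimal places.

M_4 ≈ 4.82227.
T_4 = 4.98046875.
M_4 − T_4 ≈ -0.158.

-0.158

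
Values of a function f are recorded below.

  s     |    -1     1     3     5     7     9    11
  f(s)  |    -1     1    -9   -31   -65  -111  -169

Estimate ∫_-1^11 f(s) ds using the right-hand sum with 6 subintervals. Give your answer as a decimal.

-768

Δs = 2.
Sum = 2·[1 + (-9) + (-31) + (-65) + (-111) + (-169)] = -768.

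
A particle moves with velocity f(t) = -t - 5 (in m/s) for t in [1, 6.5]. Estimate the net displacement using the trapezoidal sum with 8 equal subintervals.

-48.125

Δt = (6.5 − 1)/8 = 0.6875.
f(1) = -6, f(1.6875) = -6.6875, f(2.375) = -7.375, f(3.0625) = -8.0625, f(3.75) = -8.75, f(4.4375) = -9.4375, f(5.125) = -10.125, f(5.8125) = -10.8125, f(6.5) = -11.5.
T_8 = (Δt/2)·[f(t_0) + 2f(t_1) + ... + 2f(t_{7}) + f(t_8)].
Sum = -48.125.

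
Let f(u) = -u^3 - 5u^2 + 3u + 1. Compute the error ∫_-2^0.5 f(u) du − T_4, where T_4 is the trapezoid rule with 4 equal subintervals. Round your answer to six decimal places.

0.447591

Exact integral: ∫_-2^0.5 f(u) du ≈ -12.68229167.
T_4 ≈ -13.12988281.
Error ≈ -12.68229167 − (-13.12988281) ≈ 0.447591.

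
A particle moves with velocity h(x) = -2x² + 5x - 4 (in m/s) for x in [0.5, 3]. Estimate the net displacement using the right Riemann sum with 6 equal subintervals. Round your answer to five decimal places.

Δx = (3 − 0.5)/6 = 5/12.
Right endpoints: 11/12, 4/3, 1.75, 13/6, 31/12, 3.
h(11/12) = -79/72, h(4/3) = -8/9, h(1.75) = -1.375, h(13/6) = -23/9, h(31/12) = -319/72, h(3) = -7.
Sum = Δx · [h(11/12) + h(4/3) + h(1.75) + ...].
Sum ≈ -7.22801.

-7.22801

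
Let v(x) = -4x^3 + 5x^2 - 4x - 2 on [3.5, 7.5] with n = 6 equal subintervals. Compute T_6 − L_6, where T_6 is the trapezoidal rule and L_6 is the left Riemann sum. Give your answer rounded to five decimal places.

-437.33333

T_6 ≈ -2496.4074074.
L_6 ≈ -2059.0740741.
T_6 − L_6 ≈ -437.33333.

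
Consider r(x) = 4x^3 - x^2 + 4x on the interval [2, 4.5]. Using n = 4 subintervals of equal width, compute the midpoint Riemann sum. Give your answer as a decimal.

395.76171875

Δx = (4.5 − 2)/4 = 0.625.
Midpoints: 2.3125, 2.9375, 3.5625, 4.1875.
r(2.3125) = 54649/1024, r(2.9375) = 107019/1024, r(3.5625) = 186789/1024, r(4.1875) = 299959/1024.
Sum = Δx · [r(2.3125) + r(2.9375) + r(3.5625) + r(4.1875)].
Sum = 395.76171875.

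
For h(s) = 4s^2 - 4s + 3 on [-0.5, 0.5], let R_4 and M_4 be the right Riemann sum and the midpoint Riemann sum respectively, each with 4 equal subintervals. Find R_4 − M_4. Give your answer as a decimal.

-0.4375

R_4 = 2.875.
M_4 = 3.3125.
R_4 − M_4 = -0.4375.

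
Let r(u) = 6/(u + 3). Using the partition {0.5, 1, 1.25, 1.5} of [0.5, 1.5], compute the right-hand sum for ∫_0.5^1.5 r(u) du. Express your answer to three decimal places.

Subinterval widths: 0.5, 0.25, 0.25.
Right endpoints: 1, 1.25, 1.5.
r(1) = 1.5, r(1.25) = 24/17, r(1.5) = 4/3.
Sum = Σ Δu_i · r(u_i).
Sum ≈ 1.436.

1.436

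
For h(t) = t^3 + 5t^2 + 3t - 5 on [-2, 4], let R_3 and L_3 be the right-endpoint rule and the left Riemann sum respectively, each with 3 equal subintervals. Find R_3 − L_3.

300

R_3 = 350.
L_3 = 50.
R_3 − L_3 = 300.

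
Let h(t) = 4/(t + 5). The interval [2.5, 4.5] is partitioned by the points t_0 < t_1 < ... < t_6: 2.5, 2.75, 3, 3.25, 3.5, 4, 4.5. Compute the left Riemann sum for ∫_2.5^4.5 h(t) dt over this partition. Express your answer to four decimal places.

0.9661

Subinterval widths: 0.25, 0.25, 0.25, 0.25, 0.5, 0.5.
Left endpoints: 2.5, 2.75, 3, 3.25, 3.5, 4.
h(2.5) = 8/15, h(2.75) = 16/31, h(3) = 0.5, h(3.25) = 16/33, h(3.5) = 8/17, h(4) = 4/9.
Sum = Σ Δt_i · h(t_i).
Sum ≈ 0.9661.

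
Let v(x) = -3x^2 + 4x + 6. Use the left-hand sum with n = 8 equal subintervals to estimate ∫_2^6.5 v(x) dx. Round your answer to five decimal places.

Δx = (6.5 − 2)/8 = 0.5625.
Left endpoints: 2, 2.5625, 3.125, 3.6875, 4.25, 4.8125, 5.375, 5.9375.
v(2) = 2, v(2.5625) = -3.44921875, v(3.125) = -10.796875, v(3.6875) = -20.04296875, v(4.25) = -31.1875, v(4.8125) = -44.23046875, v(5.375) = -59.171875, v(5.9375) = -76.01171875.
Sum = Δx · [v(2) + v(2.5625) + v(3.125) + ...].
Sum ≈ -136.62598.

-136.62598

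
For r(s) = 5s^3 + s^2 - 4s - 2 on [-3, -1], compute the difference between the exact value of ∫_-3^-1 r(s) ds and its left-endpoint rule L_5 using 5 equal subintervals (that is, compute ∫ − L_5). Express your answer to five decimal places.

24.34667

Exact integral: ∫_-3^-1 r(s) ds ≈ -79.3333333.
L_5 = -103.68.
Error ≈ -79.3333333 − (-103.68) ≈ 24.34667.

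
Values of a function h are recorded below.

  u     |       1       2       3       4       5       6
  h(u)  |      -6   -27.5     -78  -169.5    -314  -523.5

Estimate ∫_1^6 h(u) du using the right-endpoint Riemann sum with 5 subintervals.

-1112.5

Δu = 1.
Sum = 1·[(-27.5) + (-78) + (-169.5) + (-314) + (-523.5)] = -1112.5.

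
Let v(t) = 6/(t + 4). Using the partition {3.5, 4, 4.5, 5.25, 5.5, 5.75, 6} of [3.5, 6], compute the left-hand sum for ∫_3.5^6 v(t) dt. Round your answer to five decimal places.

Subinterval widths: 0.5, 0.5, 0.75, 0.25, 0.25, 0.25.
Left endpoints: 3.5, 4, 4.5, 5.25, 5.5, 5.75.
v(3.5) = 0.8, v(4) = 0.75, v(4.5) = 12/17, v(5.25) = 24/37, v(5.5) = 12/19, v(5.75) = 8/13.
Sum = Σ Δt_i · v(t_i).
Sum ≈ 1.77831.

1.77831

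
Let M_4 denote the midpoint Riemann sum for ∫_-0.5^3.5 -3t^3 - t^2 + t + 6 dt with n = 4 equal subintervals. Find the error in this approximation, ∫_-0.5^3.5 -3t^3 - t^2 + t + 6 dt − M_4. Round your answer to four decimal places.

-4.8333

Exact integral: ∫_-0.5^3.5 f(t) dt ≈ -96.833333.
M_4 = -92.
Error ≈ -96.833333 − (-92) ≈ -4.8333.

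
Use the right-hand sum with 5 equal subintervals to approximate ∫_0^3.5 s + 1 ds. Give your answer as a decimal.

Δs = (3.5 − 0)/5 = 0.7.
Right endpoints: 0.7, 1.4, 2.1, 2.8, 3.5.
f(0.7) = 1.7, f(1.4) = 2.4, f(2.1) = 3.1, f(2.8) = 3.8, f(3.5) = 4.5.
Sum = Δs · [f(0.7) + f(1.4) + f(2.1) + f(2.8) + f(3.5)].
Sum = 10.85.

10.85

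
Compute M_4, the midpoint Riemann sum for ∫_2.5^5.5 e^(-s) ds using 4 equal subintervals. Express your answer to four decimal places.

0.0762

Δs = (5.5 − 2.5)/4 = 0.75.
Midpoints: 2.875, 3.625, 4.375, 5.125.
f(2.875) ≈ 0.0564, f(3.625) ≈ 0.0266, f(4.375) ≈ 0.0126, f(5.125) ≈ 0.0059.
Sum = Δs · [f(2.875) + f(3.625) + f(4.375) + f(5.125)].
Sum ≈ 0.0762.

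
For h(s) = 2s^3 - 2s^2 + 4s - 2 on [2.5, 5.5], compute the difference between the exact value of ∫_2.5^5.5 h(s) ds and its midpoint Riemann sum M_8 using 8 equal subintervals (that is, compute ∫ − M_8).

0.7734375

Exact integral: ∫_2.5^5.5 h(s) ds = 379.5.
M_8 = 378.7265625.
Error = 379.5 − 378.7265625 = 0.7734375.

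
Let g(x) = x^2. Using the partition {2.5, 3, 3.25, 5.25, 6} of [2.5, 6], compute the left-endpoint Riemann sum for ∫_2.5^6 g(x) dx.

47.171875

Subinterval widths: 0.5, 0.25, 2, 0.75.
Left endpoints: 2.5, 3, 3.25, 5.25.
g(2.5) = 6.25, g(3) = 9, g(3.25) = 10.5625, g(5.25) = 27.5625.
Sum = Σ Δx_i · g(x_i).
Sum = 47.171875.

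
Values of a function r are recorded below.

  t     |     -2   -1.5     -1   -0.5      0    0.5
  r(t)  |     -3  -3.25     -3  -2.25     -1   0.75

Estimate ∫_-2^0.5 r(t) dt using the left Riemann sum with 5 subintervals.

Δt = 0.5.
Sum = 0.5·[(-3) + (-3.25) + (-3) + (-2.25) + (-1)] = -6.25.

-6.25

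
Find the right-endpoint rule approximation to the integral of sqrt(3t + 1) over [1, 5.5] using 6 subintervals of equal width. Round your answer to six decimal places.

15.291129

Δt = (5.5 − 1)/6 = 0.75.
Right endpoints: 1.75, 2.5, 3.25, 4, 4.75, 5.5.
f(1.75) ≈ 2.500000, f(2.5) ≈ 2.915476, f(3.25) ≈ 3.278719, f(4) ≈ 3.605551, f(4.75) ≈ 3.905125, f(5.5) ≈ 4.183300.
Sum = Δt · [f(1.75) + f(2.5) + f(3.25) + ...].
Sum ≈ 15.291129.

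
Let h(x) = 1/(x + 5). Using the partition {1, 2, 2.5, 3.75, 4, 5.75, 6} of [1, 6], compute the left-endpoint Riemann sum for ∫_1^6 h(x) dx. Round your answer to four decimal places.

0.6510

Subinterval widths: 1, 0.5, 1.25, 0.25, 1.75, 0.25.
Left endpoints: 1, 2, 2.5, 3.75, 4, 5.75.
h(1) = 1/6, h(2) = 1/7, h(2.5) = 2/15, h(3.75) = 4/35, h(4) = 1/9, h(5.75) = 4/43.
Sum = Σ Δx_i · h(x_i).
Sum ≈ 0.6510.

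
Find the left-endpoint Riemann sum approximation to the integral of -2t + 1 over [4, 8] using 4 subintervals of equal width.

-40

Δt = (8 − 4)/4 = 1.
Left endpoints: 4, 5, 6, 7.
f(4) = -7, f(5) = -9, f(6) = -11, f(7) = -13.
Sum = Δt · [f(4) + f(5) + f(6) + f(7)].
Sum = -40.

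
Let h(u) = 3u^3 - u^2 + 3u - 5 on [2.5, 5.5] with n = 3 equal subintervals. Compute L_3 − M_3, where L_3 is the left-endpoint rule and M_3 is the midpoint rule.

-192.375

L_3 = 426.625.
M_3 = 619.
L_3 − M_3 = -192.375.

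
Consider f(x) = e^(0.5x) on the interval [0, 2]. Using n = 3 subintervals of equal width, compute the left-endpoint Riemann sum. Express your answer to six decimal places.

Δx = (2 − 0)/3 = 2/3.
Left endpoints: 0, 2/3, 4/3.
f(0) ≈ 1.000000, f(2/3) ≈ 1.395612, f(4/3) ≈ 1.947734.
Sum = Δx · [f(0) + f(2/3) + f(4/3)].
Sum ≈ 2.895564.

2.895564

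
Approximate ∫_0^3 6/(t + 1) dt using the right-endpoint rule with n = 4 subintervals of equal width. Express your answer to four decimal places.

6.8810

Δt = (3 − 0)/4 = 0.75.
Right endpoints: 0.75, 1.5, 2.25, 3.
f(0.75) = 24/7, f(1.5) = 2.4, f(2.25) = 24/13, f(3) = 1.5.
Sum = Δt · [f(0.75) + f(1.5) + f(2.25) + f(3)].
Sum ≈ 6.8810.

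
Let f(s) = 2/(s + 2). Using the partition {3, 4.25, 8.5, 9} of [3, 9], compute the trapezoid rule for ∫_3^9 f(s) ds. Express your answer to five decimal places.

Subinterval widths: 1.25, 4.25, 0.5.
f(3) = 0.4, f(4.25) = 0.32, f(8.5) = 4/21, f(9) = 2/11.
On each subinterval the trapezoid contributes (Δs_i/2)·[f(s_{i-1}) + f(s_i)].
Sum ≈ 1.62784.

1.62784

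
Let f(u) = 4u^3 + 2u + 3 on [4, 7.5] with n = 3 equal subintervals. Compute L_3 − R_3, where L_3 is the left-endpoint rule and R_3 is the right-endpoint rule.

L_3 ≈ 2174.4722222.
R_3 ≈ 3852.7222222.
L_3 − R_3 = -1678.25.

-1678.25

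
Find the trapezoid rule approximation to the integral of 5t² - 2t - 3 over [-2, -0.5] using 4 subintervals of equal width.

12.55078125

Δt = (-0.5 − (-2))/4 = 0.375.
f(-2) = 21, f(-1.625) = 13.453125, f(-1.25) = 7.3125, f(-0.875) = 2.578125, f(-0.5) = -0.75.
T_4 = (Δt/2)·[f(t_0) + 2f(t_1) + 2f(t_2) + 2f(t_3) + f(t_4)].
Sum = 12.55078125.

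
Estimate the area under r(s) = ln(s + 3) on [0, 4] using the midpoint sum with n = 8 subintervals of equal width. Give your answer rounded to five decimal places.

Δs = (4 − 0)/8 = 0.5.
Midpoints: 0.25, 0.75, 1.25, 1.75, 2.25, 2.75, 3.25, 3.75.
r(0.25) ≈ 1.17865, r(0.75) ≈ 1.32176, r(1.25) ≈ 1.44692, r(1.75) ≈ 1.55814, r(2.25) ≈ 1.65823, r(2.75) ≈ 1.74920, r(3.25) ≈ 1.83258, r(3.75) ≈ 1.90954.
Sum = Δs · [r(0.25) + r(0.75) + r(1.25) + ...].
Sum ≈ 6.32751.

6.32751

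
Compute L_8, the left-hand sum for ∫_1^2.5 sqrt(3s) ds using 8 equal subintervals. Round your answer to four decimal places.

Δs = (2.5 − 1)/8 = 0.1875.
Left endpoints: 1, 1.1875, 1.375, 1.5625, 1.75, 1.9375, 2.125, 2.3125.
f(1) ≈ 1.7321, f(1.1875) ≈ 1.8875, f(1.375) ≈ 2.0310, f(1.5625) ≈ 2.1651, f(1.75) ≈ 2.2913, f(1.9375) ≈ 2.4109, f(2.125) ≈ 2.5249, f(2.3125) ≈ 2.6339.
Sum = Δs · [f(1) + f(1.1875) + f(1.375) + ...].
Sum ≈ 3.3144.

3.3144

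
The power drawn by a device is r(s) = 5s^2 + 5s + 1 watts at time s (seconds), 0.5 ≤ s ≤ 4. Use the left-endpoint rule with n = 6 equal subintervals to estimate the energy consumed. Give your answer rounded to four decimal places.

Δs = (4 − 0.5)/6 = 7/12.
Left endpoints: 0.5, 13/12, 5/3, 2.25, 17/6, 41/12.
r(0.5) = 4.75, r(13/12) = 1769/144, r(5/3) = 209/9, r(2.25) = 37.5625, r(17/6) = 1991/36, r(41/12) = 11009/144.
Sum = Δs · [r(0.5) + r(13/12) + r(5/3) + ...].
Sum ≈ 122.2529.

122.2529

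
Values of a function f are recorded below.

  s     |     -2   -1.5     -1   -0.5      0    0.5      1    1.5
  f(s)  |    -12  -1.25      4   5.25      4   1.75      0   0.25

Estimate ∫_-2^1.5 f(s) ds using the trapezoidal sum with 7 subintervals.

Δs = 0.5.
T_7 = (0.5/2)·[(-12) + 2·(-1.25) + 2·4 + 2·5.25 + 2·4 + 2·1.75 + 2·0 + 0.25] = 3.9375.

3.9375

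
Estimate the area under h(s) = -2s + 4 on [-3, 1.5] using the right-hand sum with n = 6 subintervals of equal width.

Δs = (1.5 − (-3))/6 = 0.75.
Right endpoints: -2.25, -1.5, -0.75, 0, 0.75, 1.5.
h(-2.25) = 8.5, h(-1.5) = 7, h(-0.75) = 5.5, h(0) = 4, h(0.75) = 2.5, h(1.5) = 1.
Sum = Δs · [h(-2.25) + h(-1.5) + h(-0.75) + ...].
Sum = 21.375.

21.375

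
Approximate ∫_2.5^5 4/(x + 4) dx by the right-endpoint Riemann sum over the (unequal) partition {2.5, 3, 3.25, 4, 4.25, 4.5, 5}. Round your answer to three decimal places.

1.260

Subinterval widths: 0.5, 0.25, 0.75, 0.25, 0.25, 0.5.
Right endpoints: 3, 3.25, 4, 4.25, 4.5, 5.
f(3) = 4/7, f(3.25) = 16/29, f(4) = 0.5, f(4.25) = 16/33, f(4.5) = 8/17, f(5) = 4/9.
Sum = Σ Δx_i · f(x_i).
Sum ≈ 1.260.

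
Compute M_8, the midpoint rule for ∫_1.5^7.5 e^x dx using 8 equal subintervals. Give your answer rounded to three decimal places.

1761.973

Δx = (7.5 − 1.5)/8 = 0.75.
Midpoints: 1.875, 2.625, 3.375, 4.125, 4.875, 5.625, 6.375, 7.125.
f(1.875) ≈ 6.521, f(2.625) ≈ 13.805, f(3.375) ≈ 29.224, f(4.125) ≈ 61.868, f(4.875) ≈ 130.974, f(5.625) ≈ 277.272, f(6.375) ≈ 586.985, f(7.125) ≈ 1242.648.
Sum = Δx · [f(1.875) + f(2.625) + f(3.375) + ...].
Sum ≈ 1761.973.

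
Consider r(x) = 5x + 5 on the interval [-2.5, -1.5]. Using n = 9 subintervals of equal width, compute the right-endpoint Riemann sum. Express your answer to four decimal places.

-4.7222

Δx = (-1.5 − (-2.5))/9 = 1/9.
Right endpoints: -43/18, -41/18, -13/6, -37/18, -35/18, -11/6, -31/18, -29/18, -1.5.
r(-43/18) = -125/18, r(-41/18) = -115/18, r(-13/6) = -35/6, r(-37/18) = -95/18, r(-35/18) = -85/18, r(-11/6) = -25/6, r(-31/18) = -65/18, r(-29/18) = -55/18, r(-1.5) = -2.5.
Sum = Δx · [r(-43/18) + r(-41/18) + r(-13/6) + ...].
Sum ≈ -4.7222.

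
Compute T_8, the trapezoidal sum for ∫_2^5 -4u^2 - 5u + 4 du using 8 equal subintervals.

-196.78125

Δu = (5 − 2)/8 = 0.375.
f(2) = -22, f(2.375) = -30.4375, f(2.75) = -40, f(3.125) = -50.6875, f(3.5) = -62.5, f(3.875) = -75.4375, f(4.25) = -89.5, f(4.625) = -104.6875, f(5) = -121.
T_8 = (Δu/2)·[f(u_0) + 2f(u_1) + ... + 2f(u_{7}) + f(u_8)].
Sum = -196.78125.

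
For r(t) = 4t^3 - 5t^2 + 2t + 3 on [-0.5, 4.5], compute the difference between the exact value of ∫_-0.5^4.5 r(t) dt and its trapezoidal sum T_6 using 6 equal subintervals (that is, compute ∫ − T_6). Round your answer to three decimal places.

Exact integral: ∫_-0.5^4.5 r(t) dt ≈ 292.91667.
T_6 ≈ 303.91204.
Error ≈ 292.91667 − 303.91204 ≈ -10.995.

-10.995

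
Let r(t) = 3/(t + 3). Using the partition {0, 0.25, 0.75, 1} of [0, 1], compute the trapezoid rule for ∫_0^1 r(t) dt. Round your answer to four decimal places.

0.8649

Subinterval widths: 0.25, 0.5, 0.25.
r(0) = 1, r(0.25) = 12/13, r(0.75) = 0.8, r(1) = 0.75.
On each subinterval the trapezoid contributes (Δt_i/2)·[r(t_{i-1}) + r(t_i)].
Sum ≈ 0.8649.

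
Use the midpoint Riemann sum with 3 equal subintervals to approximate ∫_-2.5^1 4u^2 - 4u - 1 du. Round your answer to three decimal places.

Δu = (1 − (-2.5))/3 = 7/6.
Midpoints: -23/12, -0.75, 5/12.
f(-23/12) = 769/36, f(-0.75) = 4.25, f(5/12) = -71/36.
Sum = Δu · [f(-23/12) + f(-0.75) + f(5/12)].
Sum ≈ 27.579.

27.579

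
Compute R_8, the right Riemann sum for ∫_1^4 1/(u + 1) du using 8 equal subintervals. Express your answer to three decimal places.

Δu = (4 − 1)/8 = 0.375.
Right endpoints: 1.375, 1.75, 2.125, 2.5, 2.875, 3.25, 3.625, 4.
f(1.375) = 8/19, f(1.75) = 4/11, f(2.125) = 0.32, f(2.5) = 2/7, f(2.875) = 8/31, f(3.25) = 4/17, f(3.625) = 8/37, f(4) = 0.2.
Sum = Δu · [f(1.375) + f(1.75) + f(2.125) + ...].
Sum ≈ 0.862.

0.862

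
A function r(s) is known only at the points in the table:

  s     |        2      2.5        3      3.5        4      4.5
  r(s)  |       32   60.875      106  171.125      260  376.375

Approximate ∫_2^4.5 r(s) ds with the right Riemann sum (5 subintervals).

Δs = 0.5.
Sum = 0.5·[60.875 + 106 + 171.125 + 260 + 376.375] = 487.1875.

487.1875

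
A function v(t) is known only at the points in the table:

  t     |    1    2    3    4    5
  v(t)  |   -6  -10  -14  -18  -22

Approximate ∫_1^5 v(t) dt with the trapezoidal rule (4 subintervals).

-56

Δt = 1.
T_4 = (1/2)·[(-6) + 2·(-10) + 2·(-14) + 2·(-18) + (-22)] = -56.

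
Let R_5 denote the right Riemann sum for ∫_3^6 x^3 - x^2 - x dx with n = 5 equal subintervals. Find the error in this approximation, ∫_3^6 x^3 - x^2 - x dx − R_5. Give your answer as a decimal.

Exact integral: ∫_3^6 f(x) dx = 227.25.
R_5 = 277.2.
Error = 227.25 − 277.2 = -49.95.

-49.95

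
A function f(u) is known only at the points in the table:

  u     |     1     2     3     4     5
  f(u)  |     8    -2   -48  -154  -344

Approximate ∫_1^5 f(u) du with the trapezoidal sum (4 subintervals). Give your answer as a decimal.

-372

Δu = 1.
T_4 = (1/2)·[8 + 2·(-2) + 2·(-48) + 2·(-154) + (-344)] = -372.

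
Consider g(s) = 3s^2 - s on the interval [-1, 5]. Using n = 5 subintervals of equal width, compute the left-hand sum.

Δs = (5 − (-1))/5 = 1.2.
Left endpoints: -1, 0.2, 1.4, 2.6, 3.8.
g(-1) = 4, g(0.2) = -0.08, g(1.4) = 4.48, g(2.6) = 17.68, g(3.8) = 39.52.
Sum = Δs · [g(-1) + g(0.2) + g(1.4) + g(2.6) + g(3.8)].
Sum = 78.72.

78.72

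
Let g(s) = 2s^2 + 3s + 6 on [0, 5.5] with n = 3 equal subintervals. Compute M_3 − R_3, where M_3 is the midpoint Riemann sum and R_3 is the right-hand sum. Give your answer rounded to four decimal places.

-79.8264

M_3 ≈ 186.210648.
R_3 ≈ 266.037037.
M_3 − R_3 ≈ -79.8264.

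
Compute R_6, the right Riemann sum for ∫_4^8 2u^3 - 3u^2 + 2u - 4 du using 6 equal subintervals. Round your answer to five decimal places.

1767.11111

Δu = (8 − 4)/6 = 2/3.
Right endpoints: 14/3, 16/3, 6, 20/3, 22/3, 8.
f(14/3) = 3868/27, f(16/3) = 6068/27, f(6) = 332, f(20/3) = 12652/27, f(22/3) = 17228/27, f(8) = 844.
Sum = Δu · [f(14/3) + f(16/3) + f(6) + ...].
Sum ≈ 1767.11111.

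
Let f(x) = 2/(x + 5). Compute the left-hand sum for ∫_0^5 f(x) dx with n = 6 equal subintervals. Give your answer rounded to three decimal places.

1.473

Δx = (5 − 0)/6 = 5/6.
Left endpoints: 0, 5/6, 5/3, 2.5, 10/3, 25/6.
f(0) = 0.4, f(5/6) = 12/35, f(5/3) = 0.3, f(2.5) = 4/15, f(10/3) = 0.24, f(25/6) = 12/55.
Sum = Δx · [f(0) + f(5/6) + f(5/3) + ...].
Sum ≈ 1.473.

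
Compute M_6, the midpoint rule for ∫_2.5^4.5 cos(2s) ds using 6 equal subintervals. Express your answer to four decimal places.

0.6984

Δs = (4.5 − 2.5)/6 = 1/3.
Midpoints: 8/3, 3, 10/3, 11/3, 4, 13/3.
f(8/3) ≈ 0.5818, f(3) ≈ 0.9602, f(10/3) ≈ 0.9274, f(11/3) ≈ 0.4974, f(4) ≈ -0.1455, f(13/3) ≈ -0.7261.
Sum = Δs · [f(8/3) + f(3) + f(10/3) + ...].
Sum ≈ 0.6984.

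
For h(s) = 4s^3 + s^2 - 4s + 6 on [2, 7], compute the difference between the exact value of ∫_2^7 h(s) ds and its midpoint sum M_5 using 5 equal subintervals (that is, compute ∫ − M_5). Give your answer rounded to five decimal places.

Exact integral: ∫_2^7 h(s) ds ≈ 2436.6666667.
M_5 = 2413.75.
Error ≈ 2436.6666667 − 2413.75 ≈ 22.91667.

22.91667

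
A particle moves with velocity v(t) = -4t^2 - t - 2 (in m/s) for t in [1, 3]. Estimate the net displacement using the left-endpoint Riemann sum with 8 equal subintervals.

Δt = (3 − 1)/8 = 0.25.
Left endpoints: 1, 1.25, 1.5, 1.75, 2, 2.25, 2.5, 2.75.
v(1) = -7, v(1.25) = -9.5, v(1.5) = -12.5, v(1.75) = -16, v(2) = -20, v(2.25) = -24.5, v(2.5) = -29.5, v(2.75) = -35.
Sum = Δt · [v(1) + v(1.25) + v(1.5) + ...].
Sum = -38.5.

-38.5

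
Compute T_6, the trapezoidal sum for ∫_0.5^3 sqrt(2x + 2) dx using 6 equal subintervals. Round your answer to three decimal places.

Δx = (3 − 0.5)/6 = 5/12.
f(0.5) ≈ 1.732, f(11/12) ≈ 1.958, f(4/3) ≈ 2.160, f(1.75) ≈ 2.345, f(13/6) ≈ 2.517, f(31/12) ≈ 2.677, f(3) ≈ 2.828.
T_6 = (Δx/2)·[f(x_0) + 2f(x_1) + ... + 2f(x_{5}) + f(x_6)].
Sum ≈ 5.807.

5.807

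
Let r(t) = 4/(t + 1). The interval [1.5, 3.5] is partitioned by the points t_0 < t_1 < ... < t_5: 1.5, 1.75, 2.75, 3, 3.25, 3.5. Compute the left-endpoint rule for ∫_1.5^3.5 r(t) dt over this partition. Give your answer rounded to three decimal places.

2.607

Subinterval widths: 0.25, 1, 0.25, 0.25, 0.25.
Left endpoints: 1.5, 1.75, 2.75, 3, 3.25.
r(1.5) = 1.6, r(1.75) = 16/11, r(2.75) = 16/15, r(3) = 1, r(3.25) = 16/17.
Sum = Σ Δt_i · r(t_i).
Sum ≈ 2.607.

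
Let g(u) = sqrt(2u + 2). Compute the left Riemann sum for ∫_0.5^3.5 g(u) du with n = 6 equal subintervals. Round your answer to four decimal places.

Δu = (3.5 − 0.5)/6 = 0.5.
Left endpoints: 0.5, 1, 1.5, 2, 2.5, 3.
g(0.5) ≈ 1.7321, g(1) ≈ 2.0000, g(1.5) ≈ 2.2361, g(2) ≈ 2.4495, g(2.5) ≈ 2.6458, g(3) ≈ 2.8284.
Sum = Δu · [g(0.5) + g(1) + g(1.5) + ...].
Sum ≈ 6.9459.

6.9459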